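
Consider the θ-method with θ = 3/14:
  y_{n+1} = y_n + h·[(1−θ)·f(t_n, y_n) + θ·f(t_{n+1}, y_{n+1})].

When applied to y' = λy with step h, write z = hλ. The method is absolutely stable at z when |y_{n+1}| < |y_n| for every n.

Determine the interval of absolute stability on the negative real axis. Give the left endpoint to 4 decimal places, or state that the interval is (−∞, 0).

(-3.5000, 0).

On y'=λy, z=hλ:
  y_{n+1} = y_n + z·[11/14·y_n + 3/14·y_{n+1}] ⇒ (1 − 3/14z)y_{n+1} = (1 + 11/14z)y_n
  Hence R(z) = (1 + 11/14z)/(1 − 3/14z).

Solve |R(x)|<1 on ℝ⁻.
x=-0.5: |R|=0.5484
R=−1: 1+11/14x = −1+3/14x ⇒ -4/7x=2 ⇒ x=2/(-4/7)=-3.5000
Confirm numerically:
  x=-2.599: |R|=0.66931 <1
  x=-2.520: |R|=0.63636 <1
  x=-1.560: |R|=0.16916 <1
  x=-3.834: |R|=1.10478 >1
  x=-3.674: |R|=1.05563 >1
  x=-3.521: |R|=1.00684 >1
So |R|<1 on (-3.5000, 0).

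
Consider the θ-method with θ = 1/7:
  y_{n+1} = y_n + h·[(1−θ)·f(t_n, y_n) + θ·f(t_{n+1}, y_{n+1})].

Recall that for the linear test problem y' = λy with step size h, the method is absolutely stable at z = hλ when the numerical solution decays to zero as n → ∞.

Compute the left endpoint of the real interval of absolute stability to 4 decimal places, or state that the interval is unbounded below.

left endpoint -2.8000.

Test eqn y'=λy, z=hλ:
  y_{n+1} = y_n + z·[6/7·y_n + 1/7·y_{n+1}] ⇒ (1 − 1/7z)y_{n+1} = (1 + 6/7z)y_n
  R(z) = (1 + 6/7z)/(1 − 1/7z).

Solve |R(x)|<1 on ℝ⁻.
x=-1.26: |R|=0.0678
R=−1: 1+6/7x = −1+1/7x ⇒ -5/7x=2 ⇒ x=2/(-5/7)=-2.8000
Confirm numerically:
  x=-2.193: |R|=0.66986 <1
  x=-1.982: |R|=0.54464 <1
  x=-1.404: |R|=0.16944 <1
  x=-1.260: |R|=0.06780 <1
  x=-3.069: |R|=1.13358 >1
  x=-2.906: |R|=1.05350 >1
  x=-2.865: |R|=1.03294 >1
Stable set (-2.8000, 0).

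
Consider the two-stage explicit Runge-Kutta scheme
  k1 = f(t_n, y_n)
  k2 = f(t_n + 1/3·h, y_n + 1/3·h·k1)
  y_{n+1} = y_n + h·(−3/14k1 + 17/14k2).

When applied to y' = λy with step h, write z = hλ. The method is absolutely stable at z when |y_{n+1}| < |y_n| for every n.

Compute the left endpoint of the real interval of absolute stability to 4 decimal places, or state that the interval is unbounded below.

With y'=λy (z=hλ):
  k1=λy_n ⇒ h·k1=z·y_n;  k2=λ(1+1/3z)y_n ⇒ h·k2=z(1+1/3z)y_n
  y_{n+1}/y_n = 1 − 3/14z + 17/14z(1+1/3z) = 1 + z + 17/42z²
  ⇒ R(z) = 1 + z + 17/42z².

Find x<0 with |R(x)|<1.
x=-0.84: |R|=0.4456
R=1: x+17/42x²=0 ⇒ x=−42/17=-2.4706; min R=1−1/(4·17/42)=0.3824>−1
Confirm numerically:
  x=-1.571: |R|=0.42797 <1
  x=-1.560: |R|=0.42503 <1
  x=-1.382: |R|=0.39106 <1
  x=-1.137: |R|=0.38626 <1
  x=-2.667: |R|=1.21203 >1
  x=-2.641: |R|=1.18217 >1
Stable set (-2.4706, 0).

left endpoint -2.4706.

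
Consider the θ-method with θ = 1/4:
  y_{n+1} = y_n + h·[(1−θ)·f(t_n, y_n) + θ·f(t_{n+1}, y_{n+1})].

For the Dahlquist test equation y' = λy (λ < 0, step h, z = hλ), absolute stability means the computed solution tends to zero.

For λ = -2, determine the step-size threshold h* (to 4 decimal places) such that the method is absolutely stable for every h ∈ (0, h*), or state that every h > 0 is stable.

(-4.0000,0); λ=-2 ⇒ h* = (4)/2 = 2.0000.

On y'=λy, z=hλ:
  y_{n+1} = y_n + z·[3/4·y_n + 1/4·y_{n+1}] ⇒ (1 − 1/4z)y_{n+1} = (1 + 3/4z)y_n
  ⇒ R(z) = (1 + 3/4z)/(1 − 1/4z).

Boundary: |R(x)|=1, x<0.
x=-1.67: |R|=0.1781
R=−1: 1+3/4x = −1+1/4x ⇒ -1/2x=2 ⇒ x=2/(-1/2)=-4.0000
Confirm numerically:
  x=-3.323: |R|=0.81510 <1
  x=-3.093: |R|=0.74425 <1
  x=-2.015: |R|=0.33998 <1
  x=-1.855: |R|=0.26729 <1
  x=-4.575: |R|=1.13411 >1
  x=-4.305: |R|=1.07345 >1
  x=-4.269: |R|=1.06506 >1
Interval (-4.0000, 0).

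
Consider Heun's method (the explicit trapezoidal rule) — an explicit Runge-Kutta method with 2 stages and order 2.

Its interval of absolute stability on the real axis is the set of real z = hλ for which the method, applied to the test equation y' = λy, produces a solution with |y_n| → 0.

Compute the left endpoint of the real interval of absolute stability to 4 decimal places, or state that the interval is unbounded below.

left endpoint -2.0000.

Set f=λy, z=hλ:
  order 2, 2-stage ⇒ R(z)=1+z+z^2/2
  (e.g. R(-0.4)=0.68000, |R|=0.68000)

Boundary: |R(x)|=1, x<0.
x=-0.4: |R|=0.6800
|R(-1.92)|=0.9232 |R(-1.88)|=0.8872 |R(-0.86)|=0.5098
Bisect:
  x_lo=-2.5255 |R|=1.6636  x_hi=-0.2282 |R|=0.7978
  mid=-1.37686 |R|=0.57101 →hi
  mid=-1.95119 |R|=0.95238 →hi
  mid=-2.23835 |R|=1.26676 →lo
  mid=-2.09477 |R|=1.09926 →lo
  mid=-2.02298 |R|=1.02324 →lo
  mid=-1.98708 |R|=0.98717 →hi
  mid=-2.00503 |R|=1.00504 →lo
  mid=-1.99606 |R|=0.99607 →hi
  mid=-2.00054 |R|=1.00054 →lo
  mid=-1.99830 |R|=0.99830 →hi
  ...
  [-2.00012,-1.99998] ⇒ x*=-2.0000
Stable set (-2.0000, 0).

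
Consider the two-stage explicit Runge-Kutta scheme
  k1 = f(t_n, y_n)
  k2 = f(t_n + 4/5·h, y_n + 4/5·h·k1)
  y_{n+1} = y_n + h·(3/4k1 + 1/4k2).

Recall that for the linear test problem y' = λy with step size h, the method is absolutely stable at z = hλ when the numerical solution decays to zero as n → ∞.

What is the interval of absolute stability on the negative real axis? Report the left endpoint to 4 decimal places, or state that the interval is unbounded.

(-5.0000, 0).

Test eqn y'=λy, z=hλ:
  k1=λy_n ⇒ h·k1=z·y_n;  k2=λ(1+4/5z)y_n ⇒ h·k2=z(1+4/5z)y_n
  y_{n+1}/y_n = 1 + 3/4z + 1/4z(1+4/5z) = 1 + z + 1/5z²
  Hence R(z) = 1 + z + 1/5z².

Need |R(x)|<1, x<0.
x=-0.85: |R|=0.2945
R=1: x+1/5x²=0 ⇒ x=−5=-5.0000; min R=1−1/(4·1/5)=-0.2500>−1
Confirm numerically:
  x=-4.925: |R|=0.92612 <1
  x=-4.855: |R|=0.85921 <1
  x=-4.783: |R|=0.79242 <1
  x=-4.333: |R|=0.42198 <1
  x=-5.586: |R|=1.65468 >1
  x=-5.183: |R|=1.18970 >1
Stable set (-5.0000, 0).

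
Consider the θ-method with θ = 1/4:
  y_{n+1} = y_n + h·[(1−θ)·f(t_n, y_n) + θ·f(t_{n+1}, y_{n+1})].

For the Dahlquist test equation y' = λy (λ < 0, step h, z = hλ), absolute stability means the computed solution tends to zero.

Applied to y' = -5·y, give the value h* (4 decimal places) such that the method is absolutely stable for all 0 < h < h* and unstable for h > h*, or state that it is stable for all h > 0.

(-4.0000,0); λ=-5 ⇒ h* = (4)/5 = 0.8000.

Test eqn y'=λy, z=hλ:
  y_{n+1} = y_n + z·[3/4·y_n + 1/4·y_{n+1}] ⇒ (1 − 1/4z)y_{n+1} = (1 + 3/4z)y_n
  ⇒ R(z) = (1 + 3/4z)/(1 − 1/4z).

Boundary: |R(x)|=1, x<0.
x=-0.72: |R|=0.3898
R=−1: 1+3/4x = −1+1/4x ⇒ -1/2x=2 ⇒ x=2/(-1/2)=-4.0000
Confirm numerically:
  x=-3.368: |R|=0.82845 <1
  x=-2.652: |R|=0.59471 <1
  x=-2.573: |R|=0.56580 <1
  x=-2.107: |R|=0.38006 <1
  x=-4.548: |R|=1.12822 >1
  x=-4.531: |R|=1.12449 >1
  x=-4.036: |R|=1.00896 >1
Stable set (-4.0000, 0).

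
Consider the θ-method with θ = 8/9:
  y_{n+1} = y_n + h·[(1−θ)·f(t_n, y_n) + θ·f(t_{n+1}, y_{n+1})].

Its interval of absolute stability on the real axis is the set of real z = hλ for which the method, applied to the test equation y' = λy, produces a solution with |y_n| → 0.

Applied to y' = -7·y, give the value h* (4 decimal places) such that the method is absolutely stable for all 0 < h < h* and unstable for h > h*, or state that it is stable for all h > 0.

Test eqn y'=λy, z=hλ:
  y_{n+1} = y_n + z·[1/9·y_n + 8/9·y_{n+1}] ⇒ (1 − 8/9z)y_{n+1} = (1 + 1/9z)y_n
  R(z) = (1 + 1/9z)/(1 − 8/9z).

Solve |R(x)|<1 on ℝ⁻.
x=-1.73: |R|=0.3183
x=-2: |R|=0.2800
x=-10: |R|=0.0112
x=-100: |R|=0.1125
θ=8/9≥1/2 ⇒ |1+1/9x|<|1−8/9x| ∀x<0 ⇒ interval (−∞,0).

interval (−∞, 0). Any h>0 works for λ=-7.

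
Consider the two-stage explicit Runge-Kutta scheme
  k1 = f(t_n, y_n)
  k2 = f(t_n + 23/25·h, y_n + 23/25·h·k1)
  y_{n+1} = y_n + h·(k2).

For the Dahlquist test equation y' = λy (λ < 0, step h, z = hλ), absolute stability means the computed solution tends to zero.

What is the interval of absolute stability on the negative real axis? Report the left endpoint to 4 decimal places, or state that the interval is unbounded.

Set f=λy, z=hλ:
  k1=λy_n ⇒ h·k1=z·y_n;  k2=λ(1+23/25z)y_n ⇒ h·k2=z(1+23/25z)y_n
  y_{n+1}/y_n = 1 + z(1+23/25z) = 1 + z + 23/25z²
  so R(z) = 1 + z + 23/25z².

Find x<0 with |R(x)|<1.
x=-1.53: |R|=1.6236
R=1: x+23/25x²=0 ⇒ x=−25/23=-1.0870; min R=1−1/(4·23/25)=0.7283>−1
Confirm numerically:
  x=-1.060: |R|=0.97371 <1
  x=-1.042: |R|=0.95690 <1
  x=-0.924: |R|=0.86147 <1
  x=-0.444: |R|=0.73737 <1
  x=-1.685: |R|=1.92709 >1
  x=-1.316: |R|=1.27731 >1
  x=-1.133: |R|=1.04799 >1
Stable set (-1.0870, 0).

z∈(-1.0870,0).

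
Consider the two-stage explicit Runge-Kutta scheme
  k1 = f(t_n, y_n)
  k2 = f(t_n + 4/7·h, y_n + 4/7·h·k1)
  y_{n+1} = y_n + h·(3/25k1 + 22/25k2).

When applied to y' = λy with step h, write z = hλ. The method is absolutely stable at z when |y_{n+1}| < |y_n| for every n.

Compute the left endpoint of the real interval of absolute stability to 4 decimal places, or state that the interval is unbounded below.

left endpoint -1.9886.

With y'=λy (z=hλ):
  k1=λy_n ⇒ h·k1=z·y_n;  k2=λ(1+4/7z)y_n ⇒ h·k2=z(1+4/7z)y_n
  y_{n+1}/y_n = 1 + 3/25z + 22/25z(1+4/7z) = 1 + z + 88/175z²
  so R(z) = 1 + z + 88/175z².

Find x<0 with |R(x)|<1.
x=-1.51: |R|=0.6366
R=1: x+88/175x²=0 ⇒ x=−175/88=-1.9886; min R=1−1/(4·88/175)=0.5028>−1
Confirm numerically:
  x=-1.813: |R|=0.83988 <1
  x=-1.690: |R|=0.74621 <1
  x=-1.555: |R|=0.66092 <1
  x=-1.306: |R|=0.55169 <1
  x=-2.486: |R|=1.62176 >1
  x=-2.365: |R|=1.44759 >1
  x=-2.079: |R|=1.09447 >1
Interval (-1.9886, 0).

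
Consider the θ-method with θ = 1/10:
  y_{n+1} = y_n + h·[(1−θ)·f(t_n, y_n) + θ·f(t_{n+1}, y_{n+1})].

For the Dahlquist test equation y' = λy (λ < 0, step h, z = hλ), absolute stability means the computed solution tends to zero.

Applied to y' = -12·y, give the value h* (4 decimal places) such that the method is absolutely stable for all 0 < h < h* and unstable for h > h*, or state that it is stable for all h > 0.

(-2.5000,0); λ=-12 ⇒ h* = (5/2)/12 = 0.2083.

With y'=λy (z=hλ):
  y_{n+1} = y_n + z·[9/10·y_n + 1/10·y_{n+1}] ⇒ (1 − 1/10z)y_{n+1} = (1 + 9/10z)y_n
  so R(z) = (1 + 9/10z)/(1 − 1/10z).

Boundary: |R(x)|=1, x<0.
x=-0.84: |R|=0.2251
R=−1: 1+9/10x = −1+1/10x ⇒ -4/5x=2 ⇒ x=2/(-4/5)=-2.5000
Confirm numerically:
  x=-2.449: |R|=0.96723 <1
  x=-2.424: |R|=0.95106 <1
  x=-1.917: |R|=0.60863 <1
  x=-1.616: |R|=0.39118 <1
  x=-3.042: |R|=1.33246 >1
  x=-2.683: |R|=1.11543 >1
  x=-2.575: |R|=1.04771 >1
So |R|<1 on (-2.5000, 0).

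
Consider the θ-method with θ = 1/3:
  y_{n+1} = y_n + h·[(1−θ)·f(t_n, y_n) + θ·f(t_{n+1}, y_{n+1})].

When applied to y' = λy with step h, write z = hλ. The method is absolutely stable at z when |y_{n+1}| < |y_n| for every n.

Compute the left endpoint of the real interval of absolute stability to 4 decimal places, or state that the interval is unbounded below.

left endpoint -6.0000.

Set f=λy, z=hλ:
  y_{n+1} = y_n + z·[2/3·y_n + 1/3·y_{n+1}] ⇒ (1 − 1/3z)y_{n+1} = (1 + 2/3z)y_n
  so R(z) = (1 + 2/3z)/(1 − 1/3z).

Boundary: |R(x)|=1, x<0.
x=-0.64: |R|=0.4725
R=−1: 1+2/3x = −1+1/3x ⇒ -1/3x=2 ⇒ x=2/(-1/3)=-6.0000
Confirm numerically:
  x=-5.268: |R|=0.91147 <1
  x=-4.179: |R|=0.74634 <1
  x=-3.350: |R|=0.58268 <1
  x=-2.799: |R|=0.44801 <1
  x=-6.201: |R|=1.02185 >1
  x=-6.093: |R|=1.01023 >1
So |R|<1 on (-6.0000, 0).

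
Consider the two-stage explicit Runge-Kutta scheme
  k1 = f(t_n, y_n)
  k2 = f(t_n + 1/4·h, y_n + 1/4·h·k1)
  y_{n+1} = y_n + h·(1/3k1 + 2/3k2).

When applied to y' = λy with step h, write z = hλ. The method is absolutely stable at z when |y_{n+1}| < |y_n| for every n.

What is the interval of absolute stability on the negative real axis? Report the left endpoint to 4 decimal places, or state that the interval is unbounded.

With y'=λy (z=hλ):
  k1=λy_n ⇒ h·k1=z·y_n;  k2=λ(1+1/4z)y_n ⇒ h·k2=z(1+1/4z)y_n
  y_{n+1}/y_n = 1 + 1/3z + 2/3z(1+1/4z) = 1 + z + 1/6z²
  Hence R(z) = 1 + z + 1/6z².

Need |R(x)|<1, x<0.
x=-1.5: |R|=0.1250
R=1: x+1/6x²=0 ⇒ x=−6=-6.0000; min R=1−1/(4·1/6)=-0.5000>−1
Confirm numerically:
  x=-5.868: |R|=0.87090 <1
  x=-4.808: |R|=0.04481 <1
  x=-4.364: |R|=0.18992 <1
  x=-2.920: |R|=0.49893 <1
  x=-6.547: |R|=1.59687 >1
  x=-6.393: |R|=1.41874 >1
So |R|<1 on (-6.0000, 0).

z∈(-6.0000,0).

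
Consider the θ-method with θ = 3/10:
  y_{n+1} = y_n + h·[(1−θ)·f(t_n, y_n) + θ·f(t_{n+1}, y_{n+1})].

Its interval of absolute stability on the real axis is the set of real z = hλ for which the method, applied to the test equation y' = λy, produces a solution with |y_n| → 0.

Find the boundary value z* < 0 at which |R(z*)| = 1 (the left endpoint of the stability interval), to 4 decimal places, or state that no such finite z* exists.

Set f=λy, z=hλ:
  y_{n+1} = y_n + z·[7/10·y_n + 3/10·y_{n+1}] ⇒ (1 − 3/10z)y_{n+1} = (1 + 7/10z)y_n
  so R(z) = (1 + 7/10z)/(1 − 3/10z).

Solve |R(x)|<1 on ℝ⁻.
x=-1.09: |R|=0.1786
R=−1: 1+7/10x = −1+3/10x ⇒ -2/5x=2 ⇒ x=2/(-2/5)=-5.0000
Confirm numerically:
  x=-4.482: |R|=0.91163 <1
  x=-4.261: |R|=0.87025 <1
  x=-2.710: |R|=0.49476 <1
  x=-5.384: |R|=1.05873 >1
  x=-5.369: |R|=1.05654 >1
Stable set (-5.0000, 0).

z* = -5.0000.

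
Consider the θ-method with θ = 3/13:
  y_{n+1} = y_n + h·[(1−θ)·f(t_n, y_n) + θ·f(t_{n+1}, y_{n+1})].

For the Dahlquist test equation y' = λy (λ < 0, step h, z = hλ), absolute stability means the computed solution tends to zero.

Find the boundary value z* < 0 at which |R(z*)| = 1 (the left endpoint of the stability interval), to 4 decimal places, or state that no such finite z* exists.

z* = -3.7143.

With y'=λy (z=hλ):
  y_{n+1} = y_n + z·[10/13·y_n + 3/13·y_{n+1}] ⇒ (1 − 3/13z)y_{n+1} = (1 + 10/13z)y_n
  R(z) = (1 + 10/13z)/(1 − 3/13z).

Find x<0 with |R(x)|<1.
x=-0.66: |R|=0.4272
R=−1: 1+10/13x = −1+3/13x ⇒ -7/13x=2 ⇒ x=2/(-7/13)=-3.7143
Confirm numerically:
  x=-2.291: |R|=0.49867 <1
  x=-2.212: |R|=0.46445 <1
  x=-2.015: |R|=0.37543 <1
  x=-1.986: |R|=0.36185 <1
  x=-4.180: |R|=1.12764 >1
  x=-3.924: |R|=1.05926 >1
Interval (-3.7143, 0).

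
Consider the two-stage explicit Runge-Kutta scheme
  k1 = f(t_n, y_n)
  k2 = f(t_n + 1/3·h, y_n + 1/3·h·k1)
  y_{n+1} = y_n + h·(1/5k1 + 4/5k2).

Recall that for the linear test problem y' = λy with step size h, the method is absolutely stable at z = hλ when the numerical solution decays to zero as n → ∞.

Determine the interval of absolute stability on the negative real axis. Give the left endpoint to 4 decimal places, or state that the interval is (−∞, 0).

z∈(-3.7500,0).

With y'=λy (z=hλ):
  k1=λy_n ⇒ h·k1=z·y_n;  k2=λ(1+1/3z)y_n ⇒ h·k2=z(1+1/3z)y_n
  y_{n+1}/y_n = 1 + 1/5z + 4/5z(1+1/3z) = 1 + z + 4/15z²
  so R(z) = 1 + z + 4/15z².

Find x<0 with |R(x)|<1.
x=-1.61: |R|=0.0812
R=1: x+4/15x²=0 ⇒ x=−15/4=-3.7500; min R=1−1/(4·4/15)=0.0625>−1
Confirm numerically:
  x=-2.782: |R|=0.28187 <1
  x=-2.715: |R|=0.25066 <1
  x=-2.092: |R|=0.07506 <1
  x=-3.840: |R|=1.09216 >1
  x=-3.786: |R|=1.03635 >1
Stable set (-3.7500, 0).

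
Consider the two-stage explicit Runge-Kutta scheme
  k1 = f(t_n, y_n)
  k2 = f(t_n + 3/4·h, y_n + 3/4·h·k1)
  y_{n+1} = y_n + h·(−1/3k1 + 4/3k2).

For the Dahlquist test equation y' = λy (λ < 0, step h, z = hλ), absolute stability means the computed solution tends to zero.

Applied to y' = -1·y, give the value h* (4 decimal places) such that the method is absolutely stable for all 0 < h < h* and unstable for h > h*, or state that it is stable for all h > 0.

(-1.0000,0); λ=-1 ⇒ h* = (1)/1 = 1.0000.

On y'=λy, z=hλ:
  k1=λy_n ⇒ h·k1=z·y_n;  k2=λ(1+3/4z)y_n ⇒ h·k2=z(1+3/4z)y_n
  y_{n+1}/y_n = 1 − 1/3z + 4/3z(1+3/4z) = 1 + z + z²
  Hence R(z) = 1 + z + z².

Solve |R(x)|<1 on ℝ⁻.
x=-1.77: |R|=2.3629
R=1: x+1x²=0 ⇒ x=−1=-1.0000; min R=1−1/(4·1)=0.7500>−1
Confirm numerically:
  x=-0.919: |R|=0.92556 <1
  x=-0.589: |R|=0.75792 <1
  x=-0.460: |R|=0.75160 <1
  x=-1.551: |R|=1.85460 >1
  x=-1.111: |R|=1.12332 >1
  x=-1.103: |R|=1.11361 >1
Interval (-1.0000, 0).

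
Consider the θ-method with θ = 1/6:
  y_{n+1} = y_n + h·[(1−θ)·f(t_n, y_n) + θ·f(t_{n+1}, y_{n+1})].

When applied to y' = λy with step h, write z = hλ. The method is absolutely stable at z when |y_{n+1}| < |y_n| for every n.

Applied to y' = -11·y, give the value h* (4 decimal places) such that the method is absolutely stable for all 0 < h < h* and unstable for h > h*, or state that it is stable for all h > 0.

Test eqn y'=λy, z=hλ:
  y_{n+1} = y_n + z·[5/6·y_n + 1/6·y_{n+1}] ⇒ (1 − 1/6z)y_{n+1} = (1 + 5/6z)y_n
  Hence R(z) = (1 + 5/6z)/(1 − 1/6z).

Boundary: |R(x)|=1, x<0.
x=-1.29: |R|=0.0617
R=−1: 1+5/6x = −1+1/6x ⇒ -2/3x=2 ⇒ x=2/(-2/3)=-3.0000
Confirm numerically:
  x=-2.523: |R|=0.77614 <1
  x=-2.284: |R|=0.65427 <1
  x=-1.561: |R|=0.23873 <1
  x=-3.540: |R|=1.22642 >1
  x=-3.388: |R|=1.16532 >1
  x=-3.193: |R|=1.08398 >1
Stable set (-3.0000, 0).

(-3.0000,0); λ=-11 ⇒ h* = (3)/11 = 0.2727.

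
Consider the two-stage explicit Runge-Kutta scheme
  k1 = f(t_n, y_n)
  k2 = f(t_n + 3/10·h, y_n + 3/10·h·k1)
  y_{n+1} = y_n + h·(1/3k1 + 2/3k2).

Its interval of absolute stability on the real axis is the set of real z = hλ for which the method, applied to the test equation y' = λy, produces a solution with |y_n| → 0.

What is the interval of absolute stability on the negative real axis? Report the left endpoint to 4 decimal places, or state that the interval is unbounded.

Test eqn y'=λy, z=hλ:
  k1=λy_n ⇒ h·k1=z·y_n;  k2=λ(1+3/10z)y_n ⇒ h·k2=z(1+3/10z)y_n
  y_{n+1}/y_n = 1 + 1/3z + 2/3z(1+3/10z) = 1 + z + 1/5z²
  Hence R(z) = 1 + z + 1/5z².

Need |R(x)|<1, x<0.
x=-0.67: |R|=0.4198
R=1: x+1/5x²=0 ⇒ x=−5=-5.0000; min R=1−1/(4·1/5)=-0.2500>−1
Confirm numerically:
  x=-3.978: |R|=0.18690 <1
  x=-3.465: |R|=0.06375 <1
  x=-3.070: |R|=0.18502 <1
  x=-2.466: |R|=0.24977 <1
  x=-5.465: |R|=1.50824 >1
  x=-5.456: |R|=1.49759 >1
  x=-5.202: |R|=1.21016 >1
Interval (-5.0000, 0).

(-5.0000, 0).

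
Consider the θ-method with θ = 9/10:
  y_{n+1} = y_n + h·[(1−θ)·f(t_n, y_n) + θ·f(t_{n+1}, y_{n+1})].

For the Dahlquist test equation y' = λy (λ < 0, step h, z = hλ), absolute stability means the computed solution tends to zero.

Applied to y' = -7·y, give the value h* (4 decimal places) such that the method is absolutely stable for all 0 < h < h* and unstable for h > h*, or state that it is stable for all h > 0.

With y'=λy (z=hλ):
  y_{n+1} = y_n + z·[1/10·y_n + 9/10·y_{n+1}] ⇒ (1 − 9/10z)y_{n+1} = (1 + 1/10z)y_n
  so R(z) = (1 + 1/10z)/(1 − 9/10z).

Solve |R(x)|<1 on ℝ⁻.
x=-1.77: |R|=0.3174
x=-2: |R|=0.2857
x=-10: |R|=0.0000
x=-100: |R|=0.0989
θ=9/10≥1/2 ⇒ |1+1/10x|<|1−9/10x| ∀x<0 ⇒ unbounded interval.

(−∞, 0) — no finite endpoint. Any h>0 works for λ=-7.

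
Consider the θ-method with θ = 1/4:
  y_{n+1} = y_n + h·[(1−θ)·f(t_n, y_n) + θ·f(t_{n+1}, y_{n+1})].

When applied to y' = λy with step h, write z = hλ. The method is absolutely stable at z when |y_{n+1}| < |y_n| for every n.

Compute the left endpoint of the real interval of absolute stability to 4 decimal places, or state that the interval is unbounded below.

left endpoint -4.0000.

On y'=λy, z=hλ:
  y_{n+1} = y_n + z·[3/4·y_n + 1/4·y_{n+1}] ⇒ (1 − 1/4z)y_{n+1} = (1 + 3/4z)y_n
  R(z) = (1 + 3/4z)/(1 − 1/4z).

Solve |R(x)|<1 on ℝ⁻.
x=-1.23: |R|=0.0593
R=−1: 1+3/4x = −1+1/4x ⇒ -1/2x=2 ⇒ x=2/(-1/2)=-4.0000
Confirm numerically:
  x=-3.845: |R|=0.96048 <1
  x=-3.151: |R|=0.76255 <1
  x=-2.466: |R|=0.52552 <1
  x=-2.012: |R|=0.33866 <1
  x=-4.516: |R|=1.12118 >1
  x=-4.421: |R|=1.09999 >1
  x=-4.192: |R|=1.04688 >1
Interval (-4.0000, 0).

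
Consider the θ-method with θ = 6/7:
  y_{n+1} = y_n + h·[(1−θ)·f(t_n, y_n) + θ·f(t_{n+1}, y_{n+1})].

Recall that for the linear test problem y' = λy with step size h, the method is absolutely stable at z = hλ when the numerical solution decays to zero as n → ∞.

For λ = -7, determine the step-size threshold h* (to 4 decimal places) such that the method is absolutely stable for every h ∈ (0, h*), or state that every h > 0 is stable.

unbounded; (−∞, 0). Any h>0 works for λ=-7.

On y'=λy, z=hλ:
  y_{n+1} = y_n + z·[1/7·y_n + 6/7·y_{n+1}] ⇒ (1 − 6/7z)y_{n+1} = (1 + 1/7z)y_n
  so R(z) = (1 + 1/7z)/(1 − 6/7z).

Need |R(x)|<1, x<0.
x=-1.5: |R|=0.3437
x=-2: |R|=0.2632
x=-10: |R|=0.0448
x=-100: |R|=0.1532
θ=6/7≥1/2 ⇒ |1+1/7x|<|1−6/7x| ∀x<0 ⇒ unbounded interval.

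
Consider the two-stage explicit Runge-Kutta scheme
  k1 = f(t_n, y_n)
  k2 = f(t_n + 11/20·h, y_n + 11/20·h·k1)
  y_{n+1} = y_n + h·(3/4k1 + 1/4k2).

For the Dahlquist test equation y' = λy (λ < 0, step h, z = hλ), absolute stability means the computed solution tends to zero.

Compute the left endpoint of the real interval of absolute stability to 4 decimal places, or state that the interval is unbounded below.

On y'=λy, z=hλ:
  k1=λy_n ⇒ h·k1=z·y_n;  k2=λ(1+11/20z)y_n ⇒ h·k2=z(1+11/20z)y_n
  y_{n+1}/y_n = 1 + 3/4z + 1/4z(1+11/20z) = 1 + z + 11/80z²
  so R(z) = 1 + z + 11/80z².

Boundary: |R(x)|=1, x<0.
x=-0.42: |R|=0.6043
R=1: x+11/80x²=0 ⇒ x=−80/11=-7.2727; min R=1−1/(4·11/80)=-0.8182>−1
Confirm numerically:
  x=-5.986: |R|=0.05907 <1
  x=-4.525: |R|=0.70960 <1
  x=-4.473: |R|=0.72194 <1
  x=-3.298: |R|=0.80244 <1
  x=-7.788: |R|=1.55178 >1
  x=-7.335: |R|=1.06281 >1
Interval (-7.2727, 0).

left endpoint -7.2727.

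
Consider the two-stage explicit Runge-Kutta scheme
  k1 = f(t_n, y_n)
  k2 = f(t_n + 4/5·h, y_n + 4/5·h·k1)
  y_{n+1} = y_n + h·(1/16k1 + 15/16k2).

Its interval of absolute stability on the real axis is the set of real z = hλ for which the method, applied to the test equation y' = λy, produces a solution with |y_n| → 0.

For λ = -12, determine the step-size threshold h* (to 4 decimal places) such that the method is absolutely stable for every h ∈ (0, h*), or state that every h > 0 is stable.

(-1.3333,0); λ=-12 ⇒ h* = (4/3)/12 = 0.1111.

With y'=λy (z=hλ):
  k1=λy_n ⇒ h·k1=z·y_n;  k2=λ(1+4/5z)y_n ⇒ h·k2=z(1+4/5z)y_n
  y_{n+1}/y_n = 1 + 1/16z + 15/16z(1+4/5z) = 1 + z + 3/4z²
  so R(z) = 1 + z + 3/4z².

Need |R(x)|<1, x<0.
x=-1.48: |R|=1.1628
R=1: x+3/4x²=0 ⇒ x=−4/3=-1.3333; min R=1−1/(4·3/4)=0.6667>−1
Confirm numerically:
  x=-1.228: |R|=0.90299 <1
  x=-1.106: |R|=0.81143 <1
  x=-0.690: |R|=0.66707 <1
  x=-0.665: |R|=0.66667 <1
  x=-1.650: |R|=1.39187 >1
  x=-1.572: |R|=1.28139 >1
  x=-1.410: |R|=1.08107 >1
So |R|<1 on (-1.3333, 0).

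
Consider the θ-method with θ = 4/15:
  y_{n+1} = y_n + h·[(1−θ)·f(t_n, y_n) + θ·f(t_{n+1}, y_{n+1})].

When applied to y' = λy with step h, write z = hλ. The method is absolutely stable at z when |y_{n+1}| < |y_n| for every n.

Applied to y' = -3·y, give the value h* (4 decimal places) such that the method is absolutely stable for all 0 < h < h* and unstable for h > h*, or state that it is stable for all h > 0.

With y'=λy (z=hλ):
  y_{n+1} = y_n + z·[11/15·y_n + 4/15·y_{n+1}] ⇒ (1 − 4/15z)y_{n+1} = (1 + 11/15z)y_n
  ⇒ R(z) = (1 + 11/15z)/(1 − 4/15z).

Solve |R(x)|<1 on ℝ⁻.
x=-0.42: |R|=0.6223
R=−1: 1+11/15x = −1+4/15x ⇒ -7/15x=2 ⇒ x=2/(-7/15)=-4.2857
Confirm numerically:
  x=-3.460: |R|=0.79958 <1
  x=-3.283: |R|=0.75050 <1
  x=-2.680: |R|=0.56299 <1
  x=-1.837: |R|=0.23300 <1
  x=-4.363: |R|=1.01667 >1
  x=-4.339: |R|=1.01153 >1
  x=-4.328: |R|=1.00916 >1
So |R|<1 on (-4.2857, 0).

(-4.2857,0); λ=-3 ⇒ h* = (30/7)/3 = 1.4286.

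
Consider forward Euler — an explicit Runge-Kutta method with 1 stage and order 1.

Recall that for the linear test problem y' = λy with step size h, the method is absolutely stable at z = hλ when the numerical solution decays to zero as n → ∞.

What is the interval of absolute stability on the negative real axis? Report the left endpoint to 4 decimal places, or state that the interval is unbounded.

z∈(-2.0000,0).

With y'=λy (z=hλ):
  order 1, 1-stage ⇒ R(z)=1+z
  (e.g. R(-1.03)=-0.03000, |R|=0.03000)

Find x<0 with |R(x)|<1.
x=-1.03: |R|=0.0300
|R(-2.19)|=1.1900 |R(-1.85)|=0.8500 |R(-1.61)|=0.6100
Bisect:
  x_lo=-2.3398 |R|=1.3398  x_hi=-0.2639 |R|=0.7361
  mid=-1.30187 |R|=0.30187 →hi
  mid=-1.82085 |R|=0.82085 →hi
  mid=-2.08034 |R|=1.08034 →lo
  mid=-1.95060 |R|=0.95060 →hi
  mid=-2.01547 |R|=1.01547 →lo
  mid=-1.98303 |R|=0.98303 →hi
  mid=-1.99925 |R|=0.99925 →hi
  mid=-2.00736 |R|=1.00736 →lo
  ...
  [-2.00001,-1.99989] ⇒ x*=-2.0000
Stable set (-2.0000, 0).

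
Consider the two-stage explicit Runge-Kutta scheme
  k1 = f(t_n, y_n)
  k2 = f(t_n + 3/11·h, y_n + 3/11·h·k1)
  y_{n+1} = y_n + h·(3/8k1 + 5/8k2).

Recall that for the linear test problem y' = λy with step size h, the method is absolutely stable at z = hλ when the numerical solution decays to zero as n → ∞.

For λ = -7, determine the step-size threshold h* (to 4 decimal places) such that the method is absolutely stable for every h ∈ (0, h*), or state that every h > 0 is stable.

On y'=λy, z=hλ:
  k1=λy_n ⇒ h·k1=z·y_n;  k2=λ(1+3/11z)y_n ⇒ h·k2=z(1+3/11z)y_n
  y_{n+1}/y_n = 1 + 3/8z + 5/8z(1+3/11z) = 1 + z + 15/88z²
  so R(z) = 1 + z + 15/88z².

Solve |R(x)|<1 on ℝ⁻.
x=-1.05: |R|=0.1379
R=1: x+15/88x²=0 ⇒ x=−88/15=-5.8667; min R=1−1/(4·15/88)=-0.4667>−1
Confirm numerically:
  x=-3.963: |R|=0.28595 <1
  x=-3.779: |R|=0.34477 <1
  x=-2.472: |R|=0.43039 <1
  x=-6.410: |R|=1.59365 >1
  x=-6.230: |R|=1.38584 >1
  x=-5.998: |R|=1.13427 >1
So |R|<1 on (-5.8667, 0).

(-5.8667,0); λ=-7 ⇒ h* = (88/15)/7 = 0.8381.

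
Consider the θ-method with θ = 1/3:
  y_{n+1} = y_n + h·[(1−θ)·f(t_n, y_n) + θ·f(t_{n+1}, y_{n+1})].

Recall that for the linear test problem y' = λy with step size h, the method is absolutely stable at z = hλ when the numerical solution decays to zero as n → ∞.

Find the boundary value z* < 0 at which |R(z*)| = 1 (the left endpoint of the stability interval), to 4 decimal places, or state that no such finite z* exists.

With y'=λy (z=hλ):
  y_{n+1} = y_n + z·[2/3·y_n + 1/3·y_{n+1}] ⇒ (1 − 1/3z)y_{n+1} = (1 + 2/3z)y_n
  ⇒ R(z) = (1 + 2/3z)/(1 − 1/3z).

Find x<0 with |R(x)|<1.
x=-1.75: |R|=0.1053
R=−1: 1+2/3x = −1+1/3x ⇒ -1/3x=2 ⇒ x=2/(-1/3)=-6.0000
Confirm numerically:
  x=-5.367: |R|=0.92435 <1
  x=-4.576: |R|=0.81204 <1
  x=-4.392: |R|=0.78247 <1
  x=-2.580: |R|=0.38710 <1
  x=-6.239: |R|=1.02587 >1
  x=-6.090: |R|=1.00990 >1
Interval (-6.0000, 0).

z* = -6.0000.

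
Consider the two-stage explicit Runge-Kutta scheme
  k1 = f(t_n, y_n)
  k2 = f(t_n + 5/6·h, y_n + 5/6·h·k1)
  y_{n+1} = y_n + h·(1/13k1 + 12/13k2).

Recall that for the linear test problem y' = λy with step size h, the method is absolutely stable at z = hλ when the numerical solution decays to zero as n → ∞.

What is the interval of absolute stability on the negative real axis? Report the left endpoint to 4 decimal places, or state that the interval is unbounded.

z∈(-1.3000,0).

With y'=λy (z=hλ):
  k1=λy_n ⇒ h·k1=z·y_n;  k2=λ(1+5/6z)y_n ⇒ h·k2=z(1+5/6z)y_n
  y_{n+1}/y_n = 1 + 1/13z + 12/13z(1+5/6z) = 1 + z + 10/13z²
  R(z) = 1 + z + 10/13z².

Boundary: |R(x)|=1, x<0.
x=-0.51: |R|=0.6901
R=1: x+10/13x²=0 ⇒ x=−13/10=-1.3000; min R=1−1/(4·10/13)=0.6750>−1
Confirm numerically:
  x=-1.189: |R|=0.89848 <1
  x=-1.024: |R|=0.78260 <1
  x=-0.916: |R|=0.72943 <1
  x=-0.708: |R|=0.67759 <1
  x=-1.858: |R|=1.79751 >1
  x=-1.766: |R|=1.63304 >1
  x=-1.444: |R|=1.15995 >1
So |R|<1 on (-1.3000, 0).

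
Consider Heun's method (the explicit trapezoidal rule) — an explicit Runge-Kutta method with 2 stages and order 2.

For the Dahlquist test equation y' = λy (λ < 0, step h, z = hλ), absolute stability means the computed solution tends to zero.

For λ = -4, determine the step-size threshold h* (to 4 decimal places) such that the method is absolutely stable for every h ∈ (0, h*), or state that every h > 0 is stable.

Test eqn y'=λy, z=hλ:
  order 2, 2-stage ⇒ R(z)=1+z+z^2/2
  (e.g. R(-1.7)=0.74500, |R|=0.74500)

Need |R(x)|<1, x<0.
x=-1.7: |R|=0.7450
|R(-2.13)|=1.1384 |R(-1.34)|=0.5578 |R(-0.81)|=0.5181
Bisect:
  x_lo=-2.6647 |R|=1.8856  x_hi=-0.1184 |R|=0.8886
  mid=-1.39157 |R|=0.57666 →hi
  mid=-2.02813 |R|=1.02853 →lo
  mid=-1.70985 |R|=0.75195 →hi
  mid=-1.86899 |R|=0.87758 →hi
  mid=-1.94856 |R|=0.94989 →hi
  mid=-1.98835 |R|=0.98842 →hi
  mid=-2.00824 |R|=1.00828 →lo
  mid=-1.99830 |R|=0.99830 →hi
  mid=-2.00327 |R|=1.00327 →lo
  mid=-2.00078 |R|=1.00078 →lo
  ...
  [-2.00001,-1.99985] ⇒ x*=-2.0000
Stable set (-2.0000, 0).

(-2.0000,0); λ=-4 ⇒ h* = 0.5000.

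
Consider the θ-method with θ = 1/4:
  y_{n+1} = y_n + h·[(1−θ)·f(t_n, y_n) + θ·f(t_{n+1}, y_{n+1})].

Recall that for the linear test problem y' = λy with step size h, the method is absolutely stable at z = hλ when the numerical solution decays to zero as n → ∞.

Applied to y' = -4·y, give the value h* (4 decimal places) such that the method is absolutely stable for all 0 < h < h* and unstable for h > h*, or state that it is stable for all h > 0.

Test eqn y'=λy, z=hλ:
  y_{n+1} = y_n + z·[3/4·y_n + 1/4·y_{n+1}] ⇒ (1 − 1/4z)y_{n+1} = (1 + 3/4z)y_n
  so R(z) = (1 + 3/4z)/(1 − 1/4z).

Solve |R(x)|<1 on ℝ⁻.
x=-1.43: |R|=0.0534
R=−1: 1+3/4x = −1+1/4x ⇒ -1/2x=2 ⇒ x=2/(-1/2)=-4.0000
Confirm numerically:
  x=-3.742: |R|=0.93335 <1
  x=-3.068: |R|=0.73628 <1
  x=-2.695: |R|=0.61016 <1
  x=-2.519: |R|=0.54564 <1
  x=-4.265: |R|=1.06413 >1
  x=-4.124: |R|=1.03053 >1
Stable set (-4.0000, 0).

(-4.0000,0); λ=-4 ⇒ h* = (4)/4 = 1.0000.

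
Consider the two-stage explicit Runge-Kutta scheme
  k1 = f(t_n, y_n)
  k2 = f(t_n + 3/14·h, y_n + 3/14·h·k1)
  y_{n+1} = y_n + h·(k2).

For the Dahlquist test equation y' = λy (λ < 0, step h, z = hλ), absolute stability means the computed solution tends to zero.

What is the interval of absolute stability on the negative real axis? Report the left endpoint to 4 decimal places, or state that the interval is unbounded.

z∈(-4.6667,0).

Set f=λy, z=hλ:
  k1=λy_n ⇒ h·k1=z·y_n;  k2=λ(1+3/14z)y_n ⇒ h·k2=z(1+3/14z)y_n
  y_{n+1}/y_n = 1 + z(1+3/14z) = 1 + z + 3/14z²
  Hence R(z) = 1 + z + 3/14z².

Boundary: |R(x)|=1, x<0.
x=-0.32: |R|=0.7019
R=1: x+3/14x²=0 ⇒ x=−14/3=-4.6667; min R=1−1/(4·3/14)=-0.1667>−1
Confirm numerically:
  x=-3.855: |R|=0.32951 <1
  x=-3.752: |R|=0.26461 <1
  x=-1.921: |R|=0.13023 <1
  x=-5.237: |R|=1.64004 >1
  x=-4.902: |R|=1.24720 >1
  x=-4.850: |R|=1.19054 >1
So |R|<1 on (-4.6667, 0).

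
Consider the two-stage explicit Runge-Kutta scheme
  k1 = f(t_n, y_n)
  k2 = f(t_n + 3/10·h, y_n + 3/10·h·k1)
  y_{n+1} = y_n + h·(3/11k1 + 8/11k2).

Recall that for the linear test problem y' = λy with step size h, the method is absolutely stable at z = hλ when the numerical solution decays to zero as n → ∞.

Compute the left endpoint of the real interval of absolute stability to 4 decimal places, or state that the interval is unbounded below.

left endpoint -4.5833.

Set f=λy, z=hλ:
  k1=λy_n ⇒ h·k1=z·y_n;  k2=λ(1+3/10z)y_n ⇒ h·k2=z(1+3/10z)y_n
  y_{n+1}/y_n = 1 + 3/11z + 8/11z(1+3/10z) = 1 + z + 12/55z²
  R(z) = 1 + z + 12/55z².

Solve |R(x)|<1 on ℝ⁻.
x=-0.96: |R|=0.2411
R=1: x+12/55x²=0 ⇒ x=−55/12=-4.5833; min R=1−1/(4·12/55)=-0.1458>−1
Confirm numerically:
  x=-3.760: |R|=0.32457 <1
  x=-3.726: |R|=0.30303 <1
  x=-2.516: |R|=0.13485 <1
  x=-2.372: |R|=0.14443 <1
  x=-5.012: |R|=1.46876 >1
  x=-4.896: |R|=1.33400 >1
So |R|<1 on (-4.5833, 0).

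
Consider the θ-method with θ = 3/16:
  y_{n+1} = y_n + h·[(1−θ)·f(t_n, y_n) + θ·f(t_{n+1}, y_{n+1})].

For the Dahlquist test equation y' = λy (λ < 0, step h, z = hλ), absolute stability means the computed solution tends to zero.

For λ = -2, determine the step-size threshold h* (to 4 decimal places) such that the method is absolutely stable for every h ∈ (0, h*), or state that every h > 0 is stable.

(-3.2000,0); λ=-2 ⇒ h* = (16/5)/2 = 1.6000.

Set f=λy, z=hλ:
  y_{n+1} = y_n + z·[13/16·y_n + 3/16·y_{n+1}] ⇒ (1 − 3/16z)y_{n+1} = (1 + 13/16z)y_n
  Hence R(z) = (1 + 13/16z)/(1 − 3/16z).

Need |R(x)|<1, x<0.
x=-0.77: |R|=0.3271
R=−1: 1+13/16x = −1+3/16x ⇒ -5/8x=2 ⇒ x=2/(-5/8)=-3.2000
Confirm numerically:
  x=-2.820: |R|=0.84464 <1
  x=-2.500: |R|=0.70213 <1
  x=-1.875: |R|=0.38728 <1
  x=-1.429: |R|=0.12703 <1
  x=-3.757: |R|=1.20425 >1
  x=-3.735: |R|=1.19666 >1
  x=-3.619: |R|=1.15601 >1
Interval (-3.2000, 0).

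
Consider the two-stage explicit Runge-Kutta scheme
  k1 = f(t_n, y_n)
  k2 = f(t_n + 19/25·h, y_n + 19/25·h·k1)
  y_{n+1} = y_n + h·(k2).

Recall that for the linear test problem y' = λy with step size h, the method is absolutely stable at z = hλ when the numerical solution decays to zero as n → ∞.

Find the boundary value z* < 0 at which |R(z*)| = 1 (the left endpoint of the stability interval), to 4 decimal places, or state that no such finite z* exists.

On y'=λy, z=hλ:
  k1=λy_n ⇒ h·k1=z·y_n;  k2=λ(1+19/25z)y_n ⇒ h·k2=z(1+19/25z)y_n
  y_{n+1}/y_n = 1 + z(1+19/25z) = 1 + z + 19/25z²
  so R(z) = 1 + z + 19/25z².

Boundary: |R(x)|=1, x<0.
x=-1.01: |R|=0.7653
R=1: x+19/25x²=0 ⇒ x=−25/19=-1.3158; min R=1−1/(4·19/25)=0.6711>−1
Confirm numerically:
  x=-1.132: |R|=0.84188 <1
  x=-0.798: |R|=0.68597 <1
  x=-0.610: |R|=0.67280 <1
  x=-1.516: |R|=1.23067 >1
  x=-1.397: |R|=1.08622 >1
So |R|<1 on (-1.3158, 0).

z* = -1.3158.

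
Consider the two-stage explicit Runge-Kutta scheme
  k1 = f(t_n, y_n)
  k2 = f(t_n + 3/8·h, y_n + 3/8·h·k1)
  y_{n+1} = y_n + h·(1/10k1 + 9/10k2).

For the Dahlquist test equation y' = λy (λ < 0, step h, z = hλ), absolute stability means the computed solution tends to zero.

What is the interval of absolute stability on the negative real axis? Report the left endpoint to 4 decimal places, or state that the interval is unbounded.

(-2.9630, 0).

Test eqn y'=λy, z=hλ:
  k1=λy_n ⇒ h·k1=z·y_n;  k2=λ(1+3/8z)y_n ⇒ h·k2=z(1+3/8z)y_n
  y_{n+1}/y_n = 1 + 1/10z + 9/10z(1+3/8z) = 1 + z + 27/80z²
  ⇒ R(z) = 1 + z + 27/80z².

Find x<0 with |R(x)|<1.
x=-1.52: |R|=0.2598
R=1: x+27/80x²=0 ⇒ x=−80/27=-2.9630; min R=1−1/(4·27/80)=0.2593>−1
Confirm numerically:
  x=-2.414: |R|=0.55275 <1
  x=-2.353: |R|=0.51561 <1
  x=-1.480: |R|=0.25926 <1
  x=-3.176: |R|=1.22835 >1
  x=-3.131: |R|=1.17757 >1
  x=-3.100: |R|=1.14338 >1
Interval (-2.9630, 0).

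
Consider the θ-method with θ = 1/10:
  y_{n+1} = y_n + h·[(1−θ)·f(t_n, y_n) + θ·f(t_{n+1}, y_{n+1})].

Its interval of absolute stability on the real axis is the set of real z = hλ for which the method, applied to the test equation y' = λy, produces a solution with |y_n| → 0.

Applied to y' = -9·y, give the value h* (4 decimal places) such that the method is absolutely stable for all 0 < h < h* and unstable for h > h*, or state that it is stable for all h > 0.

Set f=λy, z=hλ:
  y_{n+1} = y_n + z·[9/10·y_n + 1/10·y_{n+1}] ⇒ (1 − 1/10z)y_{n+1} = (1 + 9/10z)y_n
  ⇒ R(z) = (1 + 9/10z)/(1 − 1/10z).

Need |R(x)|<1, x<0.
x=-1.71: |R|=0.4603
R=−1: 1+9/10x = −1+1/10x ⇒ -4/5x=2 ⇒ x=2/(-4/5)=-2.5000
Confirm numerically:
  x=-2.324: |R|=0.88575 <1
  x=-2.082: |R|=0.72322 <1
  x=-1.954: |R|=0.63460 <1
  x=-2.893: |R|=1.24385 >1
  x=-2.777: |R|=1.17344 >1
Stable set (-2.5000, 0).

(-2.5000,0); λ=-9 ⇒ h* = (5/2)/9 = 0.2778.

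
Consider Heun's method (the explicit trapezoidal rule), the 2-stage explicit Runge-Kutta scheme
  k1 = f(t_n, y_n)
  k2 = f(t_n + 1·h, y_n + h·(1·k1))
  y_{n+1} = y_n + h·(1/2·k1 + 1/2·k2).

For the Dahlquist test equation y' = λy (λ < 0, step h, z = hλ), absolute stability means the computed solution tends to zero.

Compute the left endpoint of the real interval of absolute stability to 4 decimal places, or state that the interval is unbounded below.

z* = -2.0000.

Set f=λy, z=hλ:
  order 2, 2-stage ⇒ R(z)=1+z+z^2/2
  (e.g. R(-1.7)=0.74500, |R|=0.74500)

Boundary: |R(x)|=1, x<0.
x=-1.7: |R|=0.7450
|R(-2.31)|=1.3580 |R(-1.24)|=0.5288 |R(-0.85)|=0.5112
Bisect:
  x_lo=-2.7420 |R|=2.0172  x_hi=-0.3360 |R|=0.7205
  mid=-1.53897 |R|=0.64525 →hi
  mid=-2.14046 |R|=1.15033 →lo
  mid=-1.83972 |R|=0.85256 →hi
  mid=-1.99009 |R|=0.99014 →hi
  mid=-2.06528 |R|=1.06741 →lo
  mid=-2.02768 |R|=1.02807 →lo
  mid=-2.00889 |R|=1.00893 →lo
  ...
  [-2.00008,-1.99993] ⇒ x*=-2.0000
Stable set (-2.0000, 0).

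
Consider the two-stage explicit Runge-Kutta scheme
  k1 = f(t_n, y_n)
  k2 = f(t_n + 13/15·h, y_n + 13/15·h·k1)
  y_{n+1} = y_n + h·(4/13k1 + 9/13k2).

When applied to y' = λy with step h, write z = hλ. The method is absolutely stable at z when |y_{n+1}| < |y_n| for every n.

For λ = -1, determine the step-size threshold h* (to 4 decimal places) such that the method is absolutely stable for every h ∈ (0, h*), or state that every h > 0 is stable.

Test eqn y'=λy, z=hλ:
  k1=λy_n ⇒ h·k1=z·y_n;  k2=λ(1+13/15z)y_n ⇒ h·k2=z(1+13/15z)y_n
  y_{n+1}/y_n = 1 + 4/13z + 9/13z(1+13/15z) = 1 + z + 3/5z²
  R(z) = 1 + z + 3/5z².

Boundary: |R(x)|=1, x<0.
x=-0.75: |R|=0.5875
R=1: x+3/5x²=0 ⇒ x=−5/3=-1.6667; min R=1−1/(4·3/5)=0.5833>−1
Confirm numerically:
  x=-1.235: |R|=0.68013 <1
  x=-1.017: |R|=0.60357 <1
  x=-0.846: |R|=0.58343 <1
  x=-2.168: |R|=1.65213 >1
  x=-2.084: |R|=1.52183 >1
  x=-1.921: |R|=1.29314 >1
Interval (-1.6667, 0).

(-1.6667,0); λ=-1 ⇒ h* = (5/3)/1 = 1.6667.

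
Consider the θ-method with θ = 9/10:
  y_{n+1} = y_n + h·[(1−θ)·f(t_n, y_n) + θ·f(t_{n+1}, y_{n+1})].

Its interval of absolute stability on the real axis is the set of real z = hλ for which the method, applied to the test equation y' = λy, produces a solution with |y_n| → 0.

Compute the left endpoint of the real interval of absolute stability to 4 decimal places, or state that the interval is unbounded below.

On y'=λy, z=hλ:
  y_{n+1} = y_n + z·[1/10·y_n + 9/10·y_{n+1}] ⇒ (1 − 9/10z)y_{n+1} = (1 + 1/10z)y_n
  ⇒ R(z) = (1 + 1/10z)/(1 − 9/10z).

Solve |R(x)|<1 on ℝ⁻.
x=-1.17: |R|=0.4301
x=-2: |R|=0.2857
x=-10: |R|=0.0000
x=-100: |R|=0.0989
θ=9/10≥1/2 ⇒ |1+1/10x|<|1−9/10x| ∀x<0 ⇒ stable on all of ℝ⁻.

unbounded; (−∞, 0).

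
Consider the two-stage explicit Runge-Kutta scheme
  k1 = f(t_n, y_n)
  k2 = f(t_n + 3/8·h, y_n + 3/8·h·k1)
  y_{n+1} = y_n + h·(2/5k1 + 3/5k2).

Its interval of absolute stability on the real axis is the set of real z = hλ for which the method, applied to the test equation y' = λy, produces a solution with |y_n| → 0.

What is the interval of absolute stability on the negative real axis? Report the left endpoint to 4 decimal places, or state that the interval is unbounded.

Set f=λy, z=hλ:
  k1=λy_n ⇒ h·k1=z·y_n;  k2=λ(1+3/8z)y_n ⇒ h·k2=z(1+3/8z)y_n
  y_{n+1}/y_n = 1 + 2/5z + 3/5z(1+3/8z) = 1 + z + 9/40z²
  R(z) = 1 + z + 9/40z².

Find x<0 with |R(x)|<1.
x=-0.32: |R|=0.7030
R=1: x+9/40x²=0 ⇒ x=−40/9=-4.4444; min R=1−1/(4·9/40)=-0.1111>−1
Confirm numerically:
  x=-4.336: |R|=0.89420 <1
  x=-4.107: |R|=0.68818 <1
  x=-1.901: |R|=0.08789 <1
  x=-4.778: |R|=1.35859 >1
  x=-4.579: |R|=1.13863 >1
  x=-4.478: |R|=1.03381 >1
So |R|<1 on (-4.4444, 0).

(-4.4444, 0).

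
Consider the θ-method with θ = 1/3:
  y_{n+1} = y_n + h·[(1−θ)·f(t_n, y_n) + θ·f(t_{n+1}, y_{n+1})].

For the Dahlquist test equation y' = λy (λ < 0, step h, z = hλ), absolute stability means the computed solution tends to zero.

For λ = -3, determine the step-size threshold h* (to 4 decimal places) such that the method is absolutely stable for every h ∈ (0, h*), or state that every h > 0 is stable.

(-6.0000,0); λ=-3 ⇒ h* = (6)/3 = 2.0000.

With y'=λy (z=hλ):
  y_{n+1} = y_n + z·[2/3·y_n + 1/3·y_{n+1}] ⇒ (1 − 1/3z)y_{n+1} = (1 + 2/3z)y_n
  so R(z) = (1 + 2/3z)/(1 − 1/3z).

Need |R(x)|<1, x<0.
x=-1.1: |R|=0.1951
R=−1: 1+2/3x = −1+1/3x ⇒ -1/3x=2 ⇒ x=2/(-1/3)=-6.0000
Confirm numerically:
  x=-4.369: |R|=0.77867 <1
  x=-3.641: |R|=0.64478 <1
  x=-3.280: |R|=0.56688 <1
  x=-6.544: |R|=1.05700 >1
  x=-6.351: |R|=1.03754 >1
  x=-6.331: |R|=1.03547 >1
Interval (-6.0000, 0).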